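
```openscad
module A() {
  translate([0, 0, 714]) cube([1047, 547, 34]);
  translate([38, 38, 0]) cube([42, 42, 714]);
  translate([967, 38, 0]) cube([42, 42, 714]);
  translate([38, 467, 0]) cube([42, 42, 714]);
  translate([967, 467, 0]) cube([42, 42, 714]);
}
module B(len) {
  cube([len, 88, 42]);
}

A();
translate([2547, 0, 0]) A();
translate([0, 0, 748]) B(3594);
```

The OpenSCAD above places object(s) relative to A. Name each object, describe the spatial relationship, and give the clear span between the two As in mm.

A is a table. B is a beam. A beam spans the tops of two tables. The clear span between the two tables is 1500 mm.

Second table starts at x = 2547; first ends at x = 1047; clear span = 2547 − 1047 = 1500 mm.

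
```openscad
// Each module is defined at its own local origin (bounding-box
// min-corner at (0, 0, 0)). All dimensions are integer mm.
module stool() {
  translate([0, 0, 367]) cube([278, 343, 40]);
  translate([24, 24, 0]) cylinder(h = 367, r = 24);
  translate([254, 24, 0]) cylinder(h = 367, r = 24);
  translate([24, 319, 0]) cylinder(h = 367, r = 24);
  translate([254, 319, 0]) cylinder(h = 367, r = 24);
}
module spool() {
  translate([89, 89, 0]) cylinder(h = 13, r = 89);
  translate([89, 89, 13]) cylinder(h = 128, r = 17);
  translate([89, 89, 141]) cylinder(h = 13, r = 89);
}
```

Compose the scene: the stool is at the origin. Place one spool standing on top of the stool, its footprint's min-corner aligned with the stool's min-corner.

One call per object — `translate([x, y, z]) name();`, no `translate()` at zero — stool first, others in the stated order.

stool();
translate([0, 0, 407]) spool();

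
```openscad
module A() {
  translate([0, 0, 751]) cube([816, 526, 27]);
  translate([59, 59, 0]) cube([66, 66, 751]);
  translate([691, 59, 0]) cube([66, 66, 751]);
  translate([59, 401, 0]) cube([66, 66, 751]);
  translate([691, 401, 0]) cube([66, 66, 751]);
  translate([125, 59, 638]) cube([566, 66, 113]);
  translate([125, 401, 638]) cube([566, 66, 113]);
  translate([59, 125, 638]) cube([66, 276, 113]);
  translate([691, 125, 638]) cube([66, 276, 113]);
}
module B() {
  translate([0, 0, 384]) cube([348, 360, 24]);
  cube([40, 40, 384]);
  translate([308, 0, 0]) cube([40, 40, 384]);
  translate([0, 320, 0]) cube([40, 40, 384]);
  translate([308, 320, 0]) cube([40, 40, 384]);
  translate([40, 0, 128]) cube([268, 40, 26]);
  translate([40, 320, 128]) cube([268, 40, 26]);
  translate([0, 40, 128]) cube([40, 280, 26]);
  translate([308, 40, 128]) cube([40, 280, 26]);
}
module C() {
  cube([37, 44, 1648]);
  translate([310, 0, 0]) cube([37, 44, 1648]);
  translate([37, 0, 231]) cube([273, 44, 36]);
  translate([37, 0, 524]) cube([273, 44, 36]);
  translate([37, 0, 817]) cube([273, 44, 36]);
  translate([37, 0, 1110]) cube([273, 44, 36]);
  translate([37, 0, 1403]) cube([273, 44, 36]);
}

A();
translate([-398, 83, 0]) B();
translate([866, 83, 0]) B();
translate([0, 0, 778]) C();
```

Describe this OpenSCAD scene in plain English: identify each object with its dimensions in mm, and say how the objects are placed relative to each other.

A is a table with a 816×526 mm rectangular top, 27 mm thick, top surface at z = 778 mm, supported by four 66×66 mm square legs, each inset 59 mm from the nearest pair of top edges, running from the floor. Four apron rails, 66 mm thick and 113 mm tall, run between adjacent legs with their top edges flush with the underside of the top and their outer faces flush with the legs' outer faces.

B is a four-legged stool. The seat is 348×360 mm, 24 mm thick, top at z = 408 mm. It stands on four square legs, each 40×40 mm in cross-section, from z = 0 to the seat underside, each flush with a corner of the seat. Four stretchers, 40 mm wide and 26 mm tall, connect adjacent legs with their undersides at z = 128 mm, each running between the inner faces of the legs it joins and aligned with the legs' outer faces on the other axis.

C is a straight ladder. Two 37×44 mm vertical rails, 1648 mm tall, stand 347 mm apart (outside-to-outside) with their front faces coplanar on the −y side. 5 rungs, each 44 mm deep and 36 mm tall, span between the inner faces of the rails, front faces flush with the rails. The lowest rung's underside is at z = 231 mm and rungs are spaced 293 mm apart (underside to underside).

Two stools sit around the table at the −x, +x sides. The ladder is on top of the table.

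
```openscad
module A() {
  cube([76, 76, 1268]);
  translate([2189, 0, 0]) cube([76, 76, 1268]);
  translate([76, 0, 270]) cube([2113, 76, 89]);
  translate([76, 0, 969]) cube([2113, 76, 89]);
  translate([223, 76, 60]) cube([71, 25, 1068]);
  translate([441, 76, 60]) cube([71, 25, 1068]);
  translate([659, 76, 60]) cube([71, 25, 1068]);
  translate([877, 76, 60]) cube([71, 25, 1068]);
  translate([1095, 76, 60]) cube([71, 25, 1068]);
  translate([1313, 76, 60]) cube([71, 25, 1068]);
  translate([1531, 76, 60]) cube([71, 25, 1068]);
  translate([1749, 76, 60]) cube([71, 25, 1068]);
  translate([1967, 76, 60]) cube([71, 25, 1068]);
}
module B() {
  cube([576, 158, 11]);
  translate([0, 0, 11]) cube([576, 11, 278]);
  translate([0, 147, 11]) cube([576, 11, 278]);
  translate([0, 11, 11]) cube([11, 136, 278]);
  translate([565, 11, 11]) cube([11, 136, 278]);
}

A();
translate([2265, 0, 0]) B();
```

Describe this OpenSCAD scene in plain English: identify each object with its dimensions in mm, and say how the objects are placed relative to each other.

A is a fence section. Two 76×76 mm posts, 1268 mm tall, stand on the floor with a clear span of 2113 mm between their inner faces. Two horizontal rails of 76×89 mm section span the gap between the posts with their undersides at z = 270 mm and z = 969 mm, flush with the posts' −y face. 9 pickets, each 71 mm wide, 25 mm thick and 1068 mm tall, are fixed to the +y face of the rails with their bottoms at z = 60 mm, evenly spaced across the span with equal gaps (rounded down to the nearest mm) at the −x end and between each pair — any rounding remainder accumulates at the +x end.

B is an open-topped rectangular box: outside dimensions 576×158×289 mm, with a uniform wall and base thickness of 11 mm. The base is a full 576×158 slab on the floor; four walls sit on top of the base. The front and back walls (the −y and +y sides) span the full width; the two side walls fit between them.

The open box is against the fence section's +x side, with their −y faces flush.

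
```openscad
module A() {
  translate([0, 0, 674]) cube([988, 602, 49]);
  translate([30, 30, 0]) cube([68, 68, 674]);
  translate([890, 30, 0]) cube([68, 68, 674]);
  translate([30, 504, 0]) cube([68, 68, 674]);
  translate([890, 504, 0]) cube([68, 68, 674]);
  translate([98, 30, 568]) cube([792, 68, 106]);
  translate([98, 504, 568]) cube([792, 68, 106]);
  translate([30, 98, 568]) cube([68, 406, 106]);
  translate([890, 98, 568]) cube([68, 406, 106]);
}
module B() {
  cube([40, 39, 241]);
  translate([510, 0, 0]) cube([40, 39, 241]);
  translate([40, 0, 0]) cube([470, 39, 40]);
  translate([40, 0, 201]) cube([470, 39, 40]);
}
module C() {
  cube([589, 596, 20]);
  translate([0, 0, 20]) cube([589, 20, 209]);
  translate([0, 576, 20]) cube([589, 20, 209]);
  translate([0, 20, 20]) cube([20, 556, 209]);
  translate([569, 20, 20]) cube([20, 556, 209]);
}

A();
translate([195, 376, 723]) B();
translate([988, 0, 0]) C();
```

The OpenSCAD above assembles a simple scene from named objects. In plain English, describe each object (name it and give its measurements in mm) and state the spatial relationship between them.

A is a rectangular dining table. The top is 988×602×49 mm with its upper surface at z = 723 mm. It stands on four 68×68 mm square legs, each inset 30 mm from the nearest pair of top edges, running from the floor to the underside of the top. Four apron rails, 68 mm thick and 106 mm tall, run between adjacent legs with their top edges flush with the underside of the top and their outer faces flush with the legs' outer faces.

B is a picture frame with a 470×161 mm rectangular opening (x by z) and a uniform 40 mm border on every side. Frame depth is 39 mm along y. It is built from two vertical stiles running the full outside height and two horizontal rails spanning the gap between the stiles.

C is an open storage box with external size 589×596×229 mm and wall thickness 20 mm (the base is also 20 mm thick). The base covers the whole footprint; the four walls stand on the base, with the y-facing walls full-width and the x-facing walls fitting between their inner faces.

The picture frame is on top of the table. The open box is against the table's +x side, with their −y faces flush.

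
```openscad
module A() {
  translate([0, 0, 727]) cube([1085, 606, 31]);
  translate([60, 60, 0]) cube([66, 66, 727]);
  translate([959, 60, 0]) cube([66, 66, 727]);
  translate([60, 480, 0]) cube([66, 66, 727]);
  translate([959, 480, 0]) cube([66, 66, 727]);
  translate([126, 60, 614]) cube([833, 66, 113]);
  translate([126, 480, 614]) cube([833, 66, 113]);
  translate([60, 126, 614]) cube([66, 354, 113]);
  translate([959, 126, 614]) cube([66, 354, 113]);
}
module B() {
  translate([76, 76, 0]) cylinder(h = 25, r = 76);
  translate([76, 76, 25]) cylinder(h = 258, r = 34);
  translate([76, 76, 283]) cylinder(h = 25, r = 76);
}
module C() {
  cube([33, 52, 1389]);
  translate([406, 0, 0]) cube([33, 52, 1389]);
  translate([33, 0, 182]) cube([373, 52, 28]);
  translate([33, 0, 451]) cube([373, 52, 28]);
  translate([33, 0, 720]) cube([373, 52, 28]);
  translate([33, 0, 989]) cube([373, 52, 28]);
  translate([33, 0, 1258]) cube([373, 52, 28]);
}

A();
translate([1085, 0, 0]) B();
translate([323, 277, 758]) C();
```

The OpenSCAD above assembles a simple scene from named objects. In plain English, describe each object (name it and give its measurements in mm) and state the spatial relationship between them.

A is a table: top 1085 mm (x) × 606 mm (y), 31 mm thick, upper face at z = 758 mm, on four 66×66 mm square legs, each inset 60 mm from the nearest pair of top edges, running from z = 0 to the bottom of the top. Four apron rails, 66 mm thick and 113 mm tall, run between adjacent legs with their top edges flush with the underside of the top and their outer faces flush with the legs' outer faces.

B is a spool: two coaxial disc flanges of radius 76 mm and thickness 25 mm, joined by a core cylinder of radius 34 mm and height 258 mm. The lower flange rests on z = 0 and the three cylinders share a vertical axis.

C is a wooden ladder with two side rails of 33×52 mm section and 1389 mm height, set 439 mm apart overall. Between them run 5 rectangular rungs (52 mm deep, 28 mm thick), front faces flush with the rails' −y face. The bottom of the first rung is 182 mm above the floor and each subsequent rung is 269 mm higher than the one below.

The spool is against the table's +x side, with their −y faces flush. The ladder is on top of the table, centred.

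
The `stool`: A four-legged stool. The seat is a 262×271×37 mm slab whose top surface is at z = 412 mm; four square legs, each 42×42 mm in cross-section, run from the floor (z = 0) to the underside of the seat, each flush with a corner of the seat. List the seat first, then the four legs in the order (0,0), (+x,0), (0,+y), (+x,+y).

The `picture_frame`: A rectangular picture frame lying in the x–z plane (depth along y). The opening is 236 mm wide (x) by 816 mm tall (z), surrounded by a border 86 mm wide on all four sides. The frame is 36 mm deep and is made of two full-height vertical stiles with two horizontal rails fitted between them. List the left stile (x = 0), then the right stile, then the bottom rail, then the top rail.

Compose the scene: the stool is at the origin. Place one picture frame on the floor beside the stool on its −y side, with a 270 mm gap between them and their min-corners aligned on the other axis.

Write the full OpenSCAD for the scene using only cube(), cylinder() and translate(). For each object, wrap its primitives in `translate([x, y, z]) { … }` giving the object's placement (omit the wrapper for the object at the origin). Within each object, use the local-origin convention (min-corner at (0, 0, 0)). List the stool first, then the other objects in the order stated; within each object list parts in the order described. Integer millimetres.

translate([0, 0, 375]) cube([262, 271, 37]);
cube([42, 42, 375]);
translate([220, 0, 0]) cube([42, 42, 375]);
translate([0, 229, 0]) cube([42, 42, 375]);
translate([220, 229, 0]) cube([42, 42, 375]);
translate([0, -306, 0]) {
  cube([86, 36, 988]);
  translate([322, 0, 0]) cube([86, 36, 988]);
  translate([86, 0, 0]) cube([236, 36, 86]);
  translate([86, 0, 902]) cube([236, 36, 86]);
}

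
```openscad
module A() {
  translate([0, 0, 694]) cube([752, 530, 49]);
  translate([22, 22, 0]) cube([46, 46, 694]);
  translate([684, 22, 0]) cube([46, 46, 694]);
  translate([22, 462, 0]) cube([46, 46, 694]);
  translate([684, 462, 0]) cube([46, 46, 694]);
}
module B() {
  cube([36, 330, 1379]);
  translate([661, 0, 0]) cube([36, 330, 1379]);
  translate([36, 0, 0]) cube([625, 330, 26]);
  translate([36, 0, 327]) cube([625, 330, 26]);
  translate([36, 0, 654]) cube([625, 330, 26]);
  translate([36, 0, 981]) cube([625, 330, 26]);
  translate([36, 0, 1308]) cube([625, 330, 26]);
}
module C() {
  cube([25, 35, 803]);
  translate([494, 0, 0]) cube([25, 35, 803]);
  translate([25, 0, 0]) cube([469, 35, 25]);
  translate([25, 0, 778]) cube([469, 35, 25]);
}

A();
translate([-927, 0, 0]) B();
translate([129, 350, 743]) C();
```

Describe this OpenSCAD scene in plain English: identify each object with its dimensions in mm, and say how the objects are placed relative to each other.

A is a rectangular dining table. The top is 752×530×49 mm with its upper surface at z = 743 mm. It stands on four 46×46 mm square legs, each inset 22 mm from the nearest pair of top edges, running from the floor to the underside of the top.

B is an open bookshelf. Two side panels, each 36 mm thick, 330 mm deep and 1379 mm tall, stand 697 mm apart (outside-to-outside). Between them sit 5 shelves, each 26 mm thick and 330 mm deep, spanning the full gap between the sides. The bottom shelf rests on the floor (its underside at z = 0) and the clear gap between one shelf's top and the next shelf's underside is 301 mm.

C is a rectangular picture frame lying in the x–z plane (depth along y). The opening is 469 mm wide (x) by 753 mm tall (z), surrounded by a border 25 mm wide on all four sides. The frame is 35 mm deep and is made of two full-height vertical stiles with two horizontal rails fitted between them.

The bookshelf is on the floor beside the table on its −x side. The picture frame is on top of the table.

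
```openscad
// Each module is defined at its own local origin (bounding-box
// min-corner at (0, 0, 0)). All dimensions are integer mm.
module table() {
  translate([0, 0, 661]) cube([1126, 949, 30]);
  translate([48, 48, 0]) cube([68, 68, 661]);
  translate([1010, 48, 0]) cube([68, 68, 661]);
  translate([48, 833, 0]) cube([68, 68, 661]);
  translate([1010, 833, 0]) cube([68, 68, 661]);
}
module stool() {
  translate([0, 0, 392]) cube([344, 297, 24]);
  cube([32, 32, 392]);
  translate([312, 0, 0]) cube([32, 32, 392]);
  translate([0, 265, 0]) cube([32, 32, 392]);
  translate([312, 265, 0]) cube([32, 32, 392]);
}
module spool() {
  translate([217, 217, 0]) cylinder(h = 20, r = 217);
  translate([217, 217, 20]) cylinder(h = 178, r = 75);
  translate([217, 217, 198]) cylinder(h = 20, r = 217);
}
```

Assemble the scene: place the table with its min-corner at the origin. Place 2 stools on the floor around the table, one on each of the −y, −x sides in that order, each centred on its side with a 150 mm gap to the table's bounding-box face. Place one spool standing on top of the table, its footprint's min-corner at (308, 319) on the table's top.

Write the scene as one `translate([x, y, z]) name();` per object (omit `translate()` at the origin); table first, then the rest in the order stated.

table();
translate([391, -447, 0]) stool();
translate([-494, 326, 0]) stool();
translate([308, 319, 691]) spool();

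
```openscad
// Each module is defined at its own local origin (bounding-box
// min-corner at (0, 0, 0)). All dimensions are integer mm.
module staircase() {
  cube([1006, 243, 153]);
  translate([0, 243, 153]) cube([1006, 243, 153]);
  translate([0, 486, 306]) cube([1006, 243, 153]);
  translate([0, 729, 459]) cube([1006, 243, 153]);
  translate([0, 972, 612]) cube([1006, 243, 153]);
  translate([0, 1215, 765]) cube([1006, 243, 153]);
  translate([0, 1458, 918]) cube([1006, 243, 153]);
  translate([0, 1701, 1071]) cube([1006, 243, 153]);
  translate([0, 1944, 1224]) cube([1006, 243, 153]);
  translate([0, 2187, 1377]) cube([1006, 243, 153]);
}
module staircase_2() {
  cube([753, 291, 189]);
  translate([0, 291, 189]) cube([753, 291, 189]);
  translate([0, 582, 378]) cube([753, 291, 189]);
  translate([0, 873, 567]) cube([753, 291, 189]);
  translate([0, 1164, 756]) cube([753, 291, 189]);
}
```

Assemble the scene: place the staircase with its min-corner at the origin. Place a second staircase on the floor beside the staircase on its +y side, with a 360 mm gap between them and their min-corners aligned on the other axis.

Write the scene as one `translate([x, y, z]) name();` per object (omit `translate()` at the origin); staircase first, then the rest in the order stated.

staircase();
translate([0, 2790, 0]) staircase_2();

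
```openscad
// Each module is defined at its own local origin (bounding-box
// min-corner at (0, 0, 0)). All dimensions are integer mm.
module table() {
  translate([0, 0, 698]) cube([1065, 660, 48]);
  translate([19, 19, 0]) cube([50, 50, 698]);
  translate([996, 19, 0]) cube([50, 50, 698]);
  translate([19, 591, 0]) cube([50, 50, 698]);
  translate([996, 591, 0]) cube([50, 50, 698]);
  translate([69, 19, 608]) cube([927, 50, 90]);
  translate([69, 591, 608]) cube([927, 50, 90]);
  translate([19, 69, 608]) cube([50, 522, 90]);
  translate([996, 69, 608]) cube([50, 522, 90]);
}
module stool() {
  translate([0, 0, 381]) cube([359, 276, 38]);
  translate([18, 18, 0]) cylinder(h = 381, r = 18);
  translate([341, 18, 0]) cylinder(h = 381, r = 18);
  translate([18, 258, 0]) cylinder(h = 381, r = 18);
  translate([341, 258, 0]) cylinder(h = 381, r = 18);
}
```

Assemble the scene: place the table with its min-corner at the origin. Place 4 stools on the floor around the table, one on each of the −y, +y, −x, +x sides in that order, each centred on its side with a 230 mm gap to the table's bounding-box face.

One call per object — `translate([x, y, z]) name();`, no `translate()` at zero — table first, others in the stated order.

table();
translate([353, -506, 0]) stool();
translate([353, 890, 0]) stool();
translate([-589, 192, 0]) stool();
translate([1295, 192, 0]) stool();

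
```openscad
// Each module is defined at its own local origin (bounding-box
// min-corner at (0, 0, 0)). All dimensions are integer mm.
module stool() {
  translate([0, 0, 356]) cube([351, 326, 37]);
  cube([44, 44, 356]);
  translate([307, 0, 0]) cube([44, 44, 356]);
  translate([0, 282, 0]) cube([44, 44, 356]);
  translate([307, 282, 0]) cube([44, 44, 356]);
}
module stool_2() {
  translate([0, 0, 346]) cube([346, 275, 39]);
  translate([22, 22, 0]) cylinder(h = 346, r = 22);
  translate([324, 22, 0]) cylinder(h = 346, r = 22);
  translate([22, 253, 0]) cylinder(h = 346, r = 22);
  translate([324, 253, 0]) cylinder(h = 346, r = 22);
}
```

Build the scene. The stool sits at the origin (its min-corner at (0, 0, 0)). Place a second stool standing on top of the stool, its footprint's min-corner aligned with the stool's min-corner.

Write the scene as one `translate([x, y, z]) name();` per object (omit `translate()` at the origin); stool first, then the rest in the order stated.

stool();
translate([0, 0, 393]) stool_2();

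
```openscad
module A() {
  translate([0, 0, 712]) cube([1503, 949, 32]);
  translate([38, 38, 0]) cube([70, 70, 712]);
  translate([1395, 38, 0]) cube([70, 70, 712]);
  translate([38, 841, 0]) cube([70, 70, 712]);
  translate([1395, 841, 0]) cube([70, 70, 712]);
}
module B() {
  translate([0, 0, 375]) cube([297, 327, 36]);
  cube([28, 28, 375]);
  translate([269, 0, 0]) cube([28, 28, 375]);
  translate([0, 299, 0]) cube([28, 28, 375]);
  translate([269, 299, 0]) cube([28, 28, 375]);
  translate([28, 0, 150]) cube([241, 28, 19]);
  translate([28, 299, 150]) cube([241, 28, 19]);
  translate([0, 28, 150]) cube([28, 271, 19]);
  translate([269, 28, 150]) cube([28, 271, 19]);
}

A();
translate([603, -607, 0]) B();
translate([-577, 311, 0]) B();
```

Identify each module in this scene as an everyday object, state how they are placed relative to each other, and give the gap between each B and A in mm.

Each stool's nearest face is 280 mm from the table's bounding box.

A is a table. B is a stool. Two stools sit around the table at the −y, −x sides. The gap between each stool and the table is 280 mm.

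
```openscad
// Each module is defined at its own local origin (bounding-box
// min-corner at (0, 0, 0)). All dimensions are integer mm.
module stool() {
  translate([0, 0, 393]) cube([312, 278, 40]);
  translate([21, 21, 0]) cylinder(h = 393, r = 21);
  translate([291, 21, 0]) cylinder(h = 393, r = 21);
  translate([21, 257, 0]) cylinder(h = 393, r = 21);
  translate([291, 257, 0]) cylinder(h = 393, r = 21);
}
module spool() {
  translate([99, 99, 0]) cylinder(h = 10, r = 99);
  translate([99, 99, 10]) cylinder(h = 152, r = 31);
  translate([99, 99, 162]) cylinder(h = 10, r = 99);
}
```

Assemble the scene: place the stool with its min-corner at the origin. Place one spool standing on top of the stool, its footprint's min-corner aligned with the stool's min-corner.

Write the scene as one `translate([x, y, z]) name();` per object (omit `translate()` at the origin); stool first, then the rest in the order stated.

stool();
translate([0, 0, 433]) spool();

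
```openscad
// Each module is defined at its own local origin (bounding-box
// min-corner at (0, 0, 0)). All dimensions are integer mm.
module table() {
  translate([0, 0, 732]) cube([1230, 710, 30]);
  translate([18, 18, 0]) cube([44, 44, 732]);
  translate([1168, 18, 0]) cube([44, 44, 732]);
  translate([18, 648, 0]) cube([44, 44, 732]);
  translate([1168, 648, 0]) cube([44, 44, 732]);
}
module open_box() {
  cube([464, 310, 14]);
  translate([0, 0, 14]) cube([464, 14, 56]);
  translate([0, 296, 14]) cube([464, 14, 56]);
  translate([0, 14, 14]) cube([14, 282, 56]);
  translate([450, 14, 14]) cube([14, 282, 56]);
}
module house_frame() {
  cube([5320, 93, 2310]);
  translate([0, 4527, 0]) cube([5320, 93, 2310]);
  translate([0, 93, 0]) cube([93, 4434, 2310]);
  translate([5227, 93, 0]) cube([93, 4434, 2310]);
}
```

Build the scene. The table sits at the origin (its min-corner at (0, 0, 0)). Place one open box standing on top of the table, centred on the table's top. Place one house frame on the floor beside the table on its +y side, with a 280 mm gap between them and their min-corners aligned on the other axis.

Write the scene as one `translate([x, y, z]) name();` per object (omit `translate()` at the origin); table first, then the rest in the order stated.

table();
translate([383, 200, 762]) open_box();
translate([0, 990, 0]) house_frame();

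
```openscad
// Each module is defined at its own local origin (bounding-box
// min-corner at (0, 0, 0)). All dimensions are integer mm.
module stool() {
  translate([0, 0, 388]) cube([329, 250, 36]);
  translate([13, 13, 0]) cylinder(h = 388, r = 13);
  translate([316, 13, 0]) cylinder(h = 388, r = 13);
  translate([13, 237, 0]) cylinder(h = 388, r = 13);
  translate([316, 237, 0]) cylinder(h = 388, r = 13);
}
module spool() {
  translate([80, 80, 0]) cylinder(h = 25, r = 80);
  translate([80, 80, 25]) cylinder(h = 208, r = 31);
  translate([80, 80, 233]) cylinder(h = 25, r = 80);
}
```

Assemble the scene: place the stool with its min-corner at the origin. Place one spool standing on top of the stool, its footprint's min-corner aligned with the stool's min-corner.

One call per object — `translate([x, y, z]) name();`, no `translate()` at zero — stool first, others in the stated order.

stool();
translate([0, 0, 424]) spool();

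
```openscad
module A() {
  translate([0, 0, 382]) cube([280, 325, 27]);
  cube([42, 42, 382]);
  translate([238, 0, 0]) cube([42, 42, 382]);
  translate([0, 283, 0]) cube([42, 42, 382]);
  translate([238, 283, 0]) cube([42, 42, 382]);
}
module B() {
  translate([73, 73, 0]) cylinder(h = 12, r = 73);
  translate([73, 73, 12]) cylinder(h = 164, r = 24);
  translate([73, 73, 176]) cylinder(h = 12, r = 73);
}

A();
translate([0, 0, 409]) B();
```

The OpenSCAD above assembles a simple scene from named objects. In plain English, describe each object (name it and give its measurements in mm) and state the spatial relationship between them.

A is a four-legged stool. The seat is a 280×325×27 mm slab whose top surface is at z = 409 mm; four square legs, each 42×42 mm in cross-section, run from the floor (z = 0) to the underside of the seat, each flush with a corner of the seat.

B is a spool: two coaxial disc flanges of radius 73 mm and thickness 12 mm, joined by a core cylinder of radius 24 mm and height 164 mm. The lower flange rests on z = 0 and the three cylinders share a vertical axis.

The spool is on top of the stool.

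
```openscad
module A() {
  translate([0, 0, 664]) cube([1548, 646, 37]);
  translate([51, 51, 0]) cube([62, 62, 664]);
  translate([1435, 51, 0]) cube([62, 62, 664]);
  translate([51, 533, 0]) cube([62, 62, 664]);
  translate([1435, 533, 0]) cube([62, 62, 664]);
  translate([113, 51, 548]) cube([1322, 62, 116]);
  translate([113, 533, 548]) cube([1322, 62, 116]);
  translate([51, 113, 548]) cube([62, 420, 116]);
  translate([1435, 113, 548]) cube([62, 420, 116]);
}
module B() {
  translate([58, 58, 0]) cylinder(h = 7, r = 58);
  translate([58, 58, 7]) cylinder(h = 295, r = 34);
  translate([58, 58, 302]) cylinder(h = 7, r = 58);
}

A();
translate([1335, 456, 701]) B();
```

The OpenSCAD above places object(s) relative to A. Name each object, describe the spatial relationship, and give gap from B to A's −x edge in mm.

The spool's min-x is at 1335; the table's min-x is 0; gap = 1335 mm.

A is a table. B is a spool. The spool is on top of the table. The gap from the spool to the table's −x edge is 1335 mm.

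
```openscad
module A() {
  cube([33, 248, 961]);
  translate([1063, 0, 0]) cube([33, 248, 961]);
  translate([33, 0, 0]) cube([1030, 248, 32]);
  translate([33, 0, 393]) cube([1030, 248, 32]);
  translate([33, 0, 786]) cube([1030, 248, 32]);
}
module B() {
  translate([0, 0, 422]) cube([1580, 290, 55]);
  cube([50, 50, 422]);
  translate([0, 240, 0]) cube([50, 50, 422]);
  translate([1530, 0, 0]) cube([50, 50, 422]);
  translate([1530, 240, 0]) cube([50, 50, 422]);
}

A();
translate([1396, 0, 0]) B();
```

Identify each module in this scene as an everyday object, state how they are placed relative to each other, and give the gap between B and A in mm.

The bench's nearest face is 300 mm from the bookshelf's +x face.

A is a bookshelf. B is a bench. The bench is on the floor beside the bookshelf on its +x side. The gap between the bench and the bookshelf is 300 mm.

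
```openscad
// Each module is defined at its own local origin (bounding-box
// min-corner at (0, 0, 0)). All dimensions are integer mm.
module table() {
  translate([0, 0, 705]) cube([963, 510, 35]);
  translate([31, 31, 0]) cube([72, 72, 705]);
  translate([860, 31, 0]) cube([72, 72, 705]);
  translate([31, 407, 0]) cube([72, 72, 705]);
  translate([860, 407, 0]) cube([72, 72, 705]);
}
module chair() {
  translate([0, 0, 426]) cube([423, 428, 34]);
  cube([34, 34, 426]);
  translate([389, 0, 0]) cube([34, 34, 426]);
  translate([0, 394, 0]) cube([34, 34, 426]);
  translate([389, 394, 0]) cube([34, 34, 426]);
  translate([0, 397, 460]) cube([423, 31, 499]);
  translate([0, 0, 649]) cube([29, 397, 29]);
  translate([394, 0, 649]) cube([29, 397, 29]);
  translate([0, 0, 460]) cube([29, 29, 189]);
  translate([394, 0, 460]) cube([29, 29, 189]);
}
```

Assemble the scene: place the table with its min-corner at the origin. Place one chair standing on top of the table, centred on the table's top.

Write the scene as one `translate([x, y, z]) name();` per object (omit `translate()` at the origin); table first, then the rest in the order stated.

table();
translate([270, 41, 740]) chair();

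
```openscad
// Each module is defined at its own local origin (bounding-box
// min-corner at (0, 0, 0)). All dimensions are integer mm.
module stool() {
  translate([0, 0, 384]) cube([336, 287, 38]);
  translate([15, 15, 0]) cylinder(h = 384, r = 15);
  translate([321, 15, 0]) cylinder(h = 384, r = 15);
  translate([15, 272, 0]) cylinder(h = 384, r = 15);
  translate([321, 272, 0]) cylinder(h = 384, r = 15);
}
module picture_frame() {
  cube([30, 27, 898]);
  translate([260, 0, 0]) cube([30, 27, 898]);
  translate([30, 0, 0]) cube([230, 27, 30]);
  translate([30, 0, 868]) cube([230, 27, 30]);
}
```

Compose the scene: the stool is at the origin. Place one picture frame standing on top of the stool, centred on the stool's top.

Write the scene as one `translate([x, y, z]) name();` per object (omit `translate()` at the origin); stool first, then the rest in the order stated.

stool();
translate([23, 130, 422]) picture_frame();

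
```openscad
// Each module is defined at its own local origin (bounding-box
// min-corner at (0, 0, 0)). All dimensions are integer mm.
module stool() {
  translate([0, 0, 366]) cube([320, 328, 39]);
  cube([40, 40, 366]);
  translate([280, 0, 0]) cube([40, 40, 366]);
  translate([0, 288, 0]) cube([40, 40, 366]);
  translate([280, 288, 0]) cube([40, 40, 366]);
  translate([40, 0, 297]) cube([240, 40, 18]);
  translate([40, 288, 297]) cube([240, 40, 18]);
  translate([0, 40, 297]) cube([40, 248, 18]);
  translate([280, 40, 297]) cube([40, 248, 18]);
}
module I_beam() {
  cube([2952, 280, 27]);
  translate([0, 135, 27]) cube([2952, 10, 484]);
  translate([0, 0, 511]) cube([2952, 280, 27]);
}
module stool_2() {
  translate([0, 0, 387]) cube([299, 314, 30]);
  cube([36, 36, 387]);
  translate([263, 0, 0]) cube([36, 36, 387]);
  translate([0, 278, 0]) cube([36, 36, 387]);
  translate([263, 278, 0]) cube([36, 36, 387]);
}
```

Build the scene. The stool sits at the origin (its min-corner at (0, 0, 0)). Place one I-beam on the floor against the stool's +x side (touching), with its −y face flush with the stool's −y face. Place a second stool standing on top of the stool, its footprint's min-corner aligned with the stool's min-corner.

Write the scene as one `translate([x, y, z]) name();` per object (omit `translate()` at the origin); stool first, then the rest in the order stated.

stool();
translate([320, 0, 0]) I_beam();
translate([0, 0, 405]) stool_2();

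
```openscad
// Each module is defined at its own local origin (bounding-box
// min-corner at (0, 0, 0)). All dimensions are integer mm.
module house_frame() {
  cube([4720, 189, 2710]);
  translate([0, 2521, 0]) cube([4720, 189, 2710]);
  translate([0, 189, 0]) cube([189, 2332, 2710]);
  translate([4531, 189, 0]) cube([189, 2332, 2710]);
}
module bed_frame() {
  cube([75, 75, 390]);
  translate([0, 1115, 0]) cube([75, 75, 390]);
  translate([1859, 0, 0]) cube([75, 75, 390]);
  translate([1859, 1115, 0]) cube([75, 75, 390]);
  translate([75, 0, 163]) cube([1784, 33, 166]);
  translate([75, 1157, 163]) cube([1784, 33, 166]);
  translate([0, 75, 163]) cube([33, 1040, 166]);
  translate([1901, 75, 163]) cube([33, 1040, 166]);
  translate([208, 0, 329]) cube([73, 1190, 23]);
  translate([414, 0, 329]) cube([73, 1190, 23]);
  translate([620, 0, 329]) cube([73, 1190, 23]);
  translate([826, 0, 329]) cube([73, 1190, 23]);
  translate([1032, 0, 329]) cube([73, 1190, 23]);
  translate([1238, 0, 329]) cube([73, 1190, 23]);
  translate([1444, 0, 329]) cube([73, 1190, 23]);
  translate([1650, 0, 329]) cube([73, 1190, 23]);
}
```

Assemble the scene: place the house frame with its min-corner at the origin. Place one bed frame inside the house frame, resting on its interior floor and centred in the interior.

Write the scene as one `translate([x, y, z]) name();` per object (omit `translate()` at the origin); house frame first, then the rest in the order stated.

house_frame();
translate([1393, 760, 0]) bed_frame();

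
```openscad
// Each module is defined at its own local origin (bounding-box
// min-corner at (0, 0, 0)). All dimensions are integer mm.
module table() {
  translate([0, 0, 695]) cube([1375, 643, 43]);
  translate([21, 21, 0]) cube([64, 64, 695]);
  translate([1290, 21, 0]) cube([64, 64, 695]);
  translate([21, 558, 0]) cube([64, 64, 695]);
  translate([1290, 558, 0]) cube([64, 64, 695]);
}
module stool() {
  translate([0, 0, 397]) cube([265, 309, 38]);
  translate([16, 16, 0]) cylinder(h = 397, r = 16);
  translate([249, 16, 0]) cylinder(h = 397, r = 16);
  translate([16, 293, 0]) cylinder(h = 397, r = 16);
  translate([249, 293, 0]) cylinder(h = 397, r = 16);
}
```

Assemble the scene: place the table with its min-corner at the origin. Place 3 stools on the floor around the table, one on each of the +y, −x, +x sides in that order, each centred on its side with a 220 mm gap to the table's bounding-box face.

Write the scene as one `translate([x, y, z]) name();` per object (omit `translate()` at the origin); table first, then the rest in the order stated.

table();
translate([555, 863, 0]) stool();
translate([-485, 167, 0]) stool();
translate([1595, 167, 0]) stool();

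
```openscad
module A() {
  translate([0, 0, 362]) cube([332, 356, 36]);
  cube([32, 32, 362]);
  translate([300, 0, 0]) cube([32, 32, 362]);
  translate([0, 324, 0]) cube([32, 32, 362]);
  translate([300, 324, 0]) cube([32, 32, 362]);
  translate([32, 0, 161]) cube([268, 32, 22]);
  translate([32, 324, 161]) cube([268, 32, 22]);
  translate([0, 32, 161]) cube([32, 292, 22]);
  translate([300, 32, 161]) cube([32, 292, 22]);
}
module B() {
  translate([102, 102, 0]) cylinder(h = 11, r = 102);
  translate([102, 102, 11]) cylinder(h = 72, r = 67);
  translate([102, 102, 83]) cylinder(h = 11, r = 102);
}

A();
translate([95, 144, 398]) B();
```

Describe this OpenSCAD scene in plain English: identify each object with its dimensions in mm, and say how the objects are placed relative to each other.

A is a four-legged stool. The seat is 332×356 mm, 36 mm thick, top at z = 398 mm. It stands on four square legs, each 32×32 mm in cross-section, from z = 0 to the seat underside, each flush with a corner of the seat. Four stretchers, 32 mm wide and 22 mm tall, connect adjacent legs with their undersides at z = 161 mm, each running between the inner faces of the legs it joins and aligned with the legs' outer faces on the other axis.

B is a spool: two coaxial disc flanges of radius 102 mm and thickness 11 mm, joined by a core cylinder of radius 67 mm and height 72 mm. The lower flange rests on z = 0 and the three cylinders share a vertical axis.

The spool is on top of the stool.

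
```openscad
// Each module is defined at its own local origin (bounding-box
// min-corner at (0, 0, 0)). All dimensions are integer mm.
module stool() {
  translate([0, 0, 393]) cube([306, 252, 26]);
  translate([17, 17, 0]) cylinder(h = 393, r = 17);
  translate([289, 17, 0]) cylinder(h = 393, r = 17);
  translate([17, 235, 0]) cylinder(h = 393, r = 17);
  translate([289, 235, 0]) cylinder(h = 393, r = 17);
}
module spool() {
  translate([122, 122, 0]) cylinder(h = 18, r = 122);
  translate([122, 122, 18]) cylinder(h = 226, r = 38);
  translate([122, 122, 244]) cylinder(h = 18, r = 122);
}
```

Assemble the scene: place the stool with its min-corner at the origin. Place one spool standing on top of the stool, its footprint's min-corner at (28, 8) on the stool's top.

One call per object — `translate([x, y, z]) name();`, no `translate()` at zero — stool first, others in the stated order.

stool();
translate([28, 8, 419]) spool();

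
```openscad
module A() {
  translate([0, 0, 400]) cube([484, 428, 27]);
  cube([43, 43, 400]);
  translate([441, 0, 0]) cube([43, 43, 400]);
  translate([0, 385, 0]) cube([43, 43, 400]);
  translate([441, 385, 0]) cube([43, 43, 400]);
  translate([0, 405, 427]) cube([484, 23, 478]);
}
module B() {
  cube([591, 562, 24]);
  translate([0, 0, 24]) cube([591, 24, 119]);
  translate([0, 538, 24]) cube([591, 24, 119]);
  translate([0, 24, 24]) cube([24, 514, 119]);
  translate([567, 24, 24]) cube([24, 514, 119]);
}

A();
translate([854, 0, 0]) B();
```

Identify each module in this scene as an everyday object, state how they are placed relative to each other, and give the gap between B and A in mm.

The open box's nearest face is 370 mm from the chair's +x face.

A is a chair. B is an open box. The open box is on the floor beside the chair on its +x side. The gap between the open box and the chair is 370 mm.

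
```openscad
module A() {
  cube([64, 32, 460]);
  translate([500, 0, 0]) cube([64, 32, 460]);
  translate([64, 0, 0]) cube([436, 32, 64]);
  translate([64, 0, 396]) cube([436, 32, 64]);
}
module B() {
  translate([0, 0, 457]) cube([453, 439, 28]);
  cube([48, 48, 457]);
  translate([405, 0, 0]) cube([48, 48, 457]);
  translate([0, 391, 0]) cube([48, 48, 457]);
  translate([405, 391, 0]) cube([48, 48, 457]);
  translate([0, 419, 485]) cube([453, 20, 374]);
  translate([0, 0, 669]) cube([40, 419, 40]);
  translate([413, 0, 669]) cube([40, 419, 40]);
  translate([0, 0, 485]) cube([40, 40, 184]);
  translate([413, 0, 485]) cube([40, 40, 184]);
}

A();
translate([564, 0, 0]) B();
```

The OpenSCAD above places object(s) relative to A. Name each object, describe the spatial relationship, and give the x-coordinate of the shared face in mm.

A is a picture frame. B is a chair. The chair is against the picture frame's +x side, with their −y faces flush. The x-coordinate of the shared face is 564 mm.

The picture frame's +x face and the chair's −x face are both at x = 564 mm.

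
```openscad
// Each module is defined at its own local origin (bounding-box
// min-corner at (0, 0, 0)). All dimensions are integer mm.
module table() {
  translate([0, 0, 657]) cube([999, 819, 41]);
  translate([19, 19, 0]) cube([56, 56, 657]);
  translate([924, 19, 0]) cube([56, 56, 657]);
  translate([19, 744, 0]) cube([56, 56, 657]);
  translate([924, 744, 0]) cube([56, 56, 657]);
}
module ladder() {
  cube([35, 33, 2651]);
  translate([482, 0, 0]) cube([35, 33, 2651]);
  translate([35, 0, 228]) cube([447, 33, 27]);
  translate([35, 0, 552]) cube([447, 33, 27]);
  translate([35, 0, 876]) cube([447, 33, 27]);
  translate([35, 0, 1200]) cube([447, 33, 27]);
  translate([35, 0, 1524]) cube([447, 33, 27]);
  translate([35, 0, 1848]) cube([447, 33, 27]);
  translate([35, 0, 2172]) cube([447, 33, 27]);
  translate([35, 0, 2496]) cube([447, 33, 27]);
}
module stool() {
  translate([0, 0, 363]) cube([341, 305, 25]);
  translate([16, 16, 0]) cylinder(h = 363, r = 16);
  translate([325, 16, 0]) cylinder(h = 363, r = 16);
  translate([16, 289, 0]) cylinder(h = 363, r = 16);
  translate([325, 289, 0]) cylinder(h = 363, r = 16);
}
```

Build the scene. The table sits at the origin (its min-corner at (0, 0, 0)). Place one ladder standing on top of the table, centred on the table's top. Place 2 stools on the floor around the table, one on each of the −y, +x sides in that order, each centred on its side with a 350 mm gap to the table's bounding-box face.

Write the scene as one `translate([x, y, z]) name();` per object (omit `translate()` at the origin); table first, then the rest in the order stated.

table();
translate([241, 393, 698]) ladder();
translate([329, -655, 0]) stool();
translate([1349, 257, 0]) stool();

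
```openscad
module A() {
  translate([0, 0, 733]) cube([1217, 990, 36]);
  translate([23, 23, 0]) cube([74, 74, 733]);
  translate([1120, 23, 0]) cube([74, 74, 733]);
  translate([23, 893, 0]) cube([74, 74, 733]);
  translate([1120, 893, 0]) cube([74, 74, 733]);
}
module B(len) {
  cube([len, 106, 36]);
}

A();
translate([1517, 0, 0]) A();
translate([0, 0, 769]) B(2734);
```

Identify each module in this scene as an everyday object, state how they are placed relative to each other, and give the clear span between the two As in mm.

Second table starts at x = 1517; first ends at x = 1217; clear span = 1517 − 1217 = 300 mm.

A is a table. B is a beam. A beam spans the tops of two tables. The clear span between the two tables is 300 mm.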